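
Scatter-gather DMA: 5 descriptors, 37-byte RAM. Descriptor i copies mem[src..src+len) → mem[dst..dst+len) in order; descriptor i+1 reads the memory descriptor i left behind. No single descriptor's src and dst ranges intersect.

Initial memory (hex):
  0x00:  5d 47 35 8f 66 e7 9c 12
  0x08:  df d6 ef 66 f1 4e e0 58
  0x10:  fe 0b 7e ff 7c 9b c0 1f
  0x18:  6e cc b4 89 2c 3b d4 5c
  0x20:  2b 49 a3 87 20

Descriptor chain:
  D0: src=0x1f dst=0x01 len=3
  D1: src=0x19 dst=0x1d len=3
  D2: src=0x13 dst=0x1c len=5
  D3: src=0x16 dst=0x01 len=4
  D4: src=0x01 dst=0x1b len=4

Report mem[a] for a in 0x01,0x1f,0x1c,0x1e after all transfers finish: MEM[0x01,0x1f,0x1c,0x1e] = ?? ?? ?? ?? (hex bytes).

MEM[0x01,0x1f,0x1c,0x1e] = c0 c0 1f cc

[0] 0x1f->0x01 len=3 : 5c 2b 49
[1] 0x19->0x1d len=3 : cc b4 89
[2] 0x13->0x1c len=5 : ff 7c 9b c0 1f
[3] 0x16->0x01 len=4 : c0 1f 6e cc
[4] 0x01->0x1b len=4 : c0 1f 6e cc
query mem[0x01]=0xc0, mem[0x1f]=0xc0, mem[0x1c]=0x1f, mem[0x1e]=0xcc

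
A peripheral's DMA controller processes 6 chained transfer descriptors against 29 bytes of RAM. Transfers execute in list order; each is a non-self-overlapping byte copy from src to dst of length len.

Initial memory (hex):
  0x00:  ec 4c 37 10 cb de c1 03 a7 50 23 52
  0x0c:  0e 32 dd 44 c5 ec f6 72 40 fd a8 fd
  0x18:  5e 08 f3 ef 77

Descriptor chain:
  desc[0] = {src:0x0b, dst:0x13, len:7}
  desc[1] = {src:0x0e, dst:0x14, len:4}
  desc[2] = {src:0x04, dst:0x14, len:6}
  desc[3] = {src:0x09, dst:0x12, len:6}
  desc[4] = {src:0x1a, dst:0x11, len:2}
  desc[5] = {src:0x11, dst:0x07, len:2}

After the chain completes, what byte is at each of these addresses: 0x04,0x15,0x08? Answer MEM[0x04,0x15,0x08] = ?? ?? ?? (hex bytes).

[0] 0x0b->0x13 len=7 : 52 0e 32 dd 44 c5 ec
[1] 0x0e->0x14 len=4 : dd 44 c5 ec
[2] 0x04->0x14 len=6 : cb de c1 03 a7 50
[3] 0x09->0x12 len=6 : 50 23 52 0e 32 dd
[4] 0x1a->0x11 len=2 : f3 ef
[5] 0x11->0x07 len=2 : f3 ef
query mem[0x04]=0xcb, mem[0x15]=0x0e, mem[0x08]=0xef

MEM[0x04,0x15,0x08] = cb 0e ef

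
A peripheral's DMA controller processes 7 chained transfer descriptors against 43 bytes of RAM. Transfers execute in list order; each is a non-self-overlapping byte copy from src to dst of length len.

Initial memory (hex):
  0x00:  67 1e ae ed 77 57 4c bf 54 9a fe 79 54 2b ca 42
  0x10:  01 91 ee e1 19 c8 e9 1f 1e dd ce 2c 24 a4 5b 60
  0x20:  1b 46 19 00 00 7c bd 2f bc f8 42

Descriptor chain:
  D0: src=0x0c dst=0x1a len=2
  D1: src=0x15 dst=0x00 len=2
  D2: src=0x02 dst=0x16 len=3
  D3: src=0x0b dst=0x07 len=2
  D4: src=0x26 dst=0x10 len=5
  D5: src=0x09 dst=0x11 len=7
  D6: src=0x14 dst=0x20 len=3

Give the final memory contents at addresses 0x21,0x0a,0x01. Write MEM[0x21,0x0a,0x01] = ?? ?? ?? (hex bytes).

#0 dst[0x1a+2] := {0x54,0x2b}
#1 dst[0x00+2] := {0xc8,0xe9}
#2 dst[0x16+3] := {0xae,0xed,0x77}
#3 dst[0x07+2] := {0x79,0x54}
#4 dst[0x10+5] := {0xbd,0x2f,0xbc,0xf8,0x42}
#5 dst[0x11+7] := {0x9a,0xfe,0x79,0x54,0x2b,0xca,0x42}
#6 dst[0x20+3] := {0x54,0x2b,0xca}
query mem[0x21]=0x2b, mem[0x0a]=0xfe, mem[0x01]=0xe9

MEM[0x21,0x0a,0x01] = 2b fe e9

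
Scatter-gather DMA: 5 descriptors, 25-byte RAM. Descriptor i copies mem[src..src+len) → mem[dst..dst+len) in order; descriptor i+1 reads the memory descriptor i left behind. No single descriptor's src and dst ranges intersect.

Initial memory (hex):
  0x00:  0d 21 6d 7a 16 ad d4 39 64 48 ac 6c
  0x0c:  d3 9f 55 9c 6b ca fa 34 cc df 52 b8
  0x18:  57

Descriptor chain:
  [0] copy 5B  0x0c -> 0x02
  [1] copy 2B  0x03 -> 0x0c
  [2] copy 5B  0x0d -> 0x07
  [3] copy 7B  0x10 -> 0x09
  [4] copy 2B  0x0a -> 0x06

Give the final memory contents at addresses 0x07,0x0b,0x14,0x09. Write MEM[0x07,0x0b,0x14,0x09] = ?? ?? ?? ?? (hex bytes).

MEM[0x07,0x0b,0x14,0x09] = fa fa cc 6b

D0: mem[0x02..0x06] <- [d3 9f 55 9c 6b]
D1: mem[0x0c..0x0d] <- [9f 55]
D2: mem[0x07..0x0b] <- [55 55 9c 6b ca]
D3: mem[0x09..0x0f] <- [6b ca fa 34 cc df 52]
D4: mem[0x06..0x07] <- [ca fa]
query mem[0x07]=0xfa, mem[0x0b]=0xfa, mem[0x14]=0xcc, mem[0x09]=0x6b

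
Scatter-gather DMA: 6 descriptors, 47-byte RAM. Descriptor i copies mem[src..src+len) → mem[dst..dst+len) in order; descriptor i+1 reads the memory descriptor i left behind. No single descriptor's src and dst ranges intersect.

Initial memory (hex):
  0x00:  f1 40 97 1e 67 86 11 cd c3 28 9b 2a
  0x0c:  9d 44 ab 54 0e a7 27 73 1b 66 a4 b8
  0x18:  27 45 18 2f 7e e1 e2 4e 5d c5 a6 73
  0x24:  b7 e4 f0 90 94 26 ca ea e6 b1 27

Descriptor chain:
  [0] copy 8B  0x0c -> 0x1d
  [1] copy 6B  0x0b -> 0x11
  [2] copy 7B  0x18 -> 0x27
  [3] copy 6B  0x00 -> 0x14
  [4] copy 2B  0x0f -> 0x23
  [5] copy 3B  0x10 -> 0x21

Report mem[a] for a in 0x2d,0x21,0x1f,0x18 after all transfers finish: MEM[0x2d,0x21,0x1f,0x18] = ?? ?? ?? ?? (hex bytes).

[0] 0x0c->0x1d len=8 : 9d 44 ab 54 0e a7 27 73
[1] 0x0b->0x11 len=6 : 2a 9d 44 ab 54 0e
[2] 0x18->0x27 len=7 : 27 45 18 2f 7e 9d 44
[3] 0x00->0x14 len=6 : f1 40 97 1e 67 86
[4] 0x0f->0x23 len=2 : 54 0e
[5] 0x10->0x21 len=3 : 0e 2a 9d
query mem[0x2d]=0x44, mem[0x21]=0x0e, mem[0x1f]=0xab, mem[0x18]=0x67

MEM[0x2d,0x21,0x1f,0x18] = 44 0e ab 67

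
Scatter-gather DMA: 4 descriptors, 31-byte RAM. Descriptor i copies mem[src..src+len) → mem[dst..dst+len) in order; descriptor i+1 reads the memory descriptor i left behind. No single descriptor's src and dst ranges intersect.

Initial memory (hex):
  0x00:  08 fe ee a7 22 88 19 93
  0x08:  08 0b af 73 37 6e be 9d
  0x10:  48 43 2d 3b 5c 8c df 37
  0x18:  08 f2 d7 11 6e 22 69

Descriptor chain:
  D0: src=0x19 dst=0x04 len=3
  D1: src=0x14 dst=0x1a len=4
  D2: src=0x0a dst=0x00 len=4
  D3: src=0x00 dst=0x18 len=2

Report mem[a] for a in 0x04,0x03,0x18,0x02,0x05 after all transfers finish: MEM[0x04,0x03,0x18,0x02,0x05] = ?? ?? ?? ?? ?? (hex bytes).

MEM[0x04,0x03,0x18,0x02,0x05] = f2 6e af 37 d7

[0] 0x19->0x04 len=3 : f2 d7 11
[1] 0x14->0x1a len=4 : 5c 8c df 37
[2] 0x0a->0x00 len=4 : af 73 37 6e
[3] 0x00->0x18 len=2 : af 73
query mem[0x04]=0xf2, mem[0x03]=0x6e, mem[0x18]=0xaf, mem[0x02]=0x37, mem[0x05]=0xd7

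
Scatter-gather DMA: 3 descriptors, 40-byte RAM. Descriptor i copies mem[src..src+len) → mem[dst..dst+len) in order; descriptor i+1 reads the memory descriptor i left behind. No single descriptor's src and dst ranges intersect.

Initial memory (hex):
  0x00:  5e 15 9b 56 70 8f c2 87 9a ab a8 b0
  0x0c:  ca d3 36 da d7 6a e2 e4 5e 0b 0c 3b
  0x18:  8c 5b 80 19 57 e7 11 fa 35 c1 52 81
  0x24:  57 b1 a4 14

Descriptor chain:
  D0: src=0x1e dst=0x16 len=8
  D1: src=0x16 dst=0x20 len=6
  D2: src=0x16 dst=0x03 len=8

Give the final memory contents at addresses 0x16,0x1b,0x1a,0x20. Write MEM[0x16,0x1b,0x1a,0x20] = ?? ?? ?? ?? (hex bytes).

#0 dst[0x16+8] := {0x11,0xfa,0x35,0xc1,0x52,0x81,0x57,0xb1}
#1 dst[0x20+6] := {0x11,0xfa,0x35,0xc1,0x52,0x81}
#2 dst[0x03+8] := {0x11,0xfa,0x35,0xc1,0x52,0x81,0x57,0xb1}
query mem[0x16]=0x11, mem[0x1b]=0x81, mem[0x1a]=0x52, mem[0x20]=0x11

MEM[0x16,0x1b,0x1a,0x20] = 11 81 52 11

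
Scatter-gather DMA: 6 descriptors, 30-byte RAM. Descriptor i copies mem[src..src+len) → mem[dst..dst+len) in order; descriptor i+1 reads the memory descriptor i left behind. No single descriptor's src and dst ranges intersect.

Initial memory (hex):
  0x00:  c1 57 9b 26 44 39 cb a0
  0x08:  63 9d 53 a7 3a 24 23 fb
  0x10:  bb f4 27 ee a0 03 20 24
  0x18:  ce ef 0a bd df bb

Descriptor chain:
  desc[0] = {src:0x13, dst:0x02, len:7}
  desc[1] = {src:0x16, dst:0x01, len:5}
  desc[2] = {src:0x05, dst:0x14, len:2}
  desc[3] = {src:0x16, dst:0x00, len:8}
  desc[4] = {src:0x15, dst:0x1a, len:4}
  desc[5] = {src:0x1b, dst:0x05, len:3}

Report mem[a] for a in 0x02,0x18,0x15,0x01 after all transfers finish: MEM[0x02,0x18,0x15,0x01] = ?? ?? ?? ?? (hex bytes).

MEM[0x02,0x18,0x15,0x01] = ce ce 24 24

D0: mem[0x02..0x08] <- [ee a0 03 20 24 ce ef]
D1: mem[0x01..0x05] <- [20 24 ce ef 0a]
D2: mem[0x14..0x15] <- [0a 24]
D3: mem[0x00..0x07] <- [20 24 ce ef 0a bd df bb]
D4: mem[0x1a..0x1d] <- [24 20 24 ce]
D5: mem[0x05..0x07] <- [20 24 ce]
query mem[0x02]=0xce, mem[0x18]=0xce, mem[0x15]=0x24, mem[0x01]=0x24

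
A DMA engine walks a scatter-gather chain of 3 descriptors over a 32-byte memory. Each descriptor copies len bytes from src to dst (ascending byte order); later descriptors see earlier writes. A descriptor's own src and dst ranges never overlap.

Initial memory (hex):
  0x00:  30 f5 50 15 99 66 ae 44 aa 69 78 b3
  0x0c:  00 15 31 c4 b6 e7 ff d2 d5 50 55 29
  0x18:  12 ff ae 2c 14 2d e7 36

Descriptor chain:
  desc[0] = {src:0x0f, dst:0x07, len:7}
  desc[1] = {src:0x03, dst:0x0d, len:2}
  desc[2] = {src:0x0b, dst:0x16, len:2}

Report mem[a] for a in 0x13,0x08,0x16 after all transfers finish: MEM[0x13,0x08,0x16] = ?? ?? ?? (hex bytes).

#0 dst[0x07+7] := {0xc4,0xb6,0xe7,0xff,0xd2,0xd5,0x50}
#1 dst[0x0d+2] := {0x15,0x99}
#2 dst[0x16+2] := {0xd2,0xd5}
query mem[0x13]=0xd2, mem[0x08]=0xb6, mem[0x16]=0xd2

MEM[0x13,0x08,0x16] = d2 b6 d2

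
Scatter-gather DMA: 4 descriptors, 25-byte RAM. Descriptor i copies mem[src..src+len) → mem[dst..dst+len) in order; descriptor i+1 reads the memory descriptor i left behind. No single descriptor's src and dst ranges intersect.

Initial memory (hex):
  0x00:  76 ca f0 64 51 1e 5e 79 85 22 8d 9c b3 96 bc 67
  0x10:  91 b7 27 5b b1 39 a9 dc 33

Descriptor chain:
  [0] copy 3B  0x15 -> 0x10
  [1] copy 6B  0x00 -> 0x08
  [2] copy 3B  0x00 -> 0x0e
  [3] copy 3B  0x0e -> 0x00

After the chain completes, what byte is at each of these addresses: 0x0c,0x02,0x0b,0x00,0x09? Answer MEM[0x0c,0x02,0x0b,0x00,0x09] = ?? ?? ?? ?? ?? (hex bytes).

D0: mem[0x10..0x12] <- [39 a9 dc]
D1: mem[0x08..0x0d] <- [76 ca f0 64 51 1e]
D2: mem[0x0e..0x10] <- [76 ca f0]
D3: mem[0x00..0x02] <- [76 ca f0]
query mem[0x0c]=0x51, mem[0x02]=0xf0, mem[0x0b]=0x64, mem[0x00]=0x76, mem[0x09]=0xca

MEM[0x0c,0x02,0x0b,0x00,0x09] = 51 f0 64 76 ca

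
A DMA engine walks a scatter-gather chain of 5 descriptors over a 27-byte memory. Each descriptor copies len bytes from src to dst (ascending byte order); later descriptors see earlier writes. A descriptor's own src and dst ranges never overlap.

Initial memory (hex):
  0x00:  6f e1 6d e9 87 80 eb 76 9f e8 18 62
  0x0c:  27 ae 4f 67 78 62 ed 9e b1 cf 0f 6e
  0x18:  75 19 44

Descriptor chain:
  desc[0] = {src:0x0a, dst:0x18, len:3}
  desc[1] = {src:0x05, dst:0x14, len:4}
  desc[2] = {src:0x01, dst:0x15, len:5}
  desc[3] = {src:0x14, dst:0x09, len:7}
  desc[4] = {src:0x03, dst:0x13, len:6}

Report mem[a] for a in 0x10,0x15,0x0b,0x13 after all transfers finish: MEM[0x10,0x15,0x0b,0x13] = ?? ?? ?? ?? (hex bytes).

D0: mem[0x18..0x1a] <- [18 62 27]
D1: mem[0x14..0x17] <- [80 eb 76 9f]
D2: mem[0x15..0x19] <- [e1 6d e9 87 80]
D3: mem[0x09..0x0f] <- [80 e1 6d e9 87 80 27]
D4: mem[0x13..0x18] <- [e9 87 80 eb 76 9f]
query mem[0x10]=0x78, mem[0x15]=0x80, mem[0x0b]=0x6d, mem[0x13]=0xe9

MEM[0x10,0x15,0x0b,0x13] = 78 80 6d e9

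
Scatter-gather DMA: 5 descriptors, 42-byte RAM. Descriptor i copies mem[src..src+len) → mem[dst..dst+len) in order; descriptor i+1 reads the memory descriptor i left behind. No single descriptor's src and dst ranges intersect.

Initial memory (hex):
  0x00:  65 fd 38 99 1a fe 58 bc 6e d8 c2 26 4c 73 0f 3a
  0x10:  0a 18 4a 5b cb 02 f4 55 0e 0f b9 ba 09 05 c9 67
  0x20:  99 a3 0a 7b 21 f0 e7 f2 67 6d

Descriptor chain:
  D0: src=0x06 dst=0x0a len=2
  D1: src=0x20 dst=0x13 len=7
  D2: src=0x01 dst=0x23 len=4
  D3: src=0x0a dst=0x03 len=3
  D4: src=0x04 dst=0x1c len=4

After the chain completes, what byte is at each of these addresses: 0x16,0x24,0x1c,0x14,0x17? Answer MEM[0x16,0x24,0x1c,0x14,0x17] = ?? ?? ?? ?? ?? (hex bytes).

[0] 0x06->0x0a len=2 : 58 bc
[1] 0x20->0x13 len=7 : 99 a3 0a 7b 21 f0 e7
[2] 0x01->0x23 len=4 : fd 38 99 1a
[3] 0x0a->0x03 len=3 : 58 bc 4c
[4] 0x04->0x1c len=4 : bc 4c 58 bc
query mem[0x16]=0x7b, mem[0x24]=0x38, mem[0x1c]=0xbc, mem[0x14]=0xa3, mem[0x17]=0x21

MEM[0x16,0x24,0x1c,0x14,0x17] = 7b 38 bc a3 21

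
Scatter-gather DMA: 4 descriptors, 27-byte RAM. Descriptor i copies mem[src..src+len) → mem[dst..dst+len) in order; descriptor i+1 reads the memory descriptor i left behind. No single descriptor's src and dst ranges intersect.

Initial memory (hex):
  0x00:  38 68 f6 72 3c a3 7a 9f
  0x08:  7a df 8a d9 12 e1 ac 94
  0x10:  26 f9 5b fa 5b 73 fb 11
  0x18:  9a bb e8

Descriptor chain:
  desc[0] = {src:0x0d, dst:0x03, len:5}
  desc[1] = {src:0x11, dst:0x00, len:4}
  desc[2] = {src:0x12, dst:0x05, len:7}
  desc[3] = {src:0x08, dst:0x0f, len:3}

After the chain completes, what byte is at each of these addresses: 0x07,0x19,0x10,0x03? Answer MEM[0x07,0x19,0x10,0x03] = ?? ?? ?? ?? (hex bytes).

MEM[0x07,0x19,0x10,0x03] = 5b bb fb 5b

#0 dst[0x03+5] := {0xe1,0xac,0x94,0x26,0xf9}
#1 dst[0x00+4] := {0xf9,0x5b,0xfa,0x5b}
#2 dst[0x05+7] := {0x5b,0xfa,0x5b,0x73,0xfb,0x11,0x9a}
#3 dst[0x0f+3] := {0x73,0xfb,0x11}
query mem[0x07]=0x5b, mem[0x19]=0xbb, mem[0x10]=0xfb, mem[0x03]=0x5b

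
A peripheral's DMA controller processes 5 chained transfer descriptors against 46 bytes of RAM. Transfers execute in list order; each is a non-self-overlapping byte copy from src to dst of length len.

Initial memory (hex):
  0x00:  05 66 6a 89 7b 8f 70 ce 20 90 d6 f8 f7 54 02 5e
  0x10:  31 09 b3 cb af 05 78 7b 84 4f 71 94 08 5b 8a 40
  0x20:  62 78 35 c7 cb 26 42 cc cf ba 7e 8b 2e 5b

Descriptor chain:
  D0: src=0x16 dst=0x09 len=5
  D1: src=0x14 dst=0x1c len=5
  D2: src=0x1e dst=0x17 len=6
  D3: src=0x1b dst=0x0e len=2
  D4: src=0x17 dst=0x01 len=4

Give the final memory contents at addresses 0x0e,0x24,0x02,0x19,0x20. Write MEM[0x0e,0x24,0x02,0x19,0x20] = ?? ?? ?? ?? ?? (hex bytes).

MEM[0x0e,0x24,0x02,0x19,0x20] = 35 cb 7b 84 84

#0 dst[0x09+5] := {0x78,0x7b,0x84,0x4f,0x71}
#1 dst[0x1c+5] := {0xaf,0x05,0x78,0x7b,0x84}
#2 dst[0x17+6] := {0x78,0x7b,0x84,0x78,0x35,0xc7}
#3 dst[0x0e+2] := {0x35,0xc7}
#4 dst[0x01+4] := {0x78,0x7b,0x84,0x78}
query mem[0x0e]=0x35, mem[0x24]=0xcb, mem[0x02]=0x7b, mem[0x19]=0x84, mem[0x20]=0x84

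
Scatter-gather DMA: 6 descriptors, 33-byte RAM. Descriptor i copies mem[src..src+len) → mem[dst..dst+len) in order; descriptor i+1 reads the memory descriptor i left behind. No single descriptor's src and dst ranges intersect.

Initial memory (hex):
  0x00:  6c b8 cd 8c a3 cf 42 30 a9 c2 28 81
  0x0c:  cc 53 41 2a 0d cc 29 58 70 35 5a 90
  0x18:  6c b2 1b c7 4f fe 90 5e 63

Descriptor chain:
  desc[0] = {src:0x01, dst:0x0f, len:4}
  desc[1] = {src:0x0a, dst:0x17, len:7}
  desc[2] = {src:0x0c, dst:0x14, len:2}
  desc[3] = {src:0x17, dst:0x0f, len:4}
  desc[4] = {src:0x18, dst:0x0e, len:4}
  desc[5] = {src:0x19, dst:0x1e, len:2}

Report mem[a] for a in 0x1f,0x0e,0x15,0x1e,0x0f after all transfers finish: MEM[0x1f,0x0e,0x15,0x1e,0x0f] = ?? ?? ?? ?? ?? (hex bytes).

MEM[0x1f,0x0e,0x15,0x1e,0x0f] = 53 81 53 cc cc

D0: mem[0x0f..0x12] <- [b8 cd 8c a3]
D1: mem[0x17..0x1d] <- [28 81 cc 53 41 b8 cd]
D2: mem[0x14..0x15] <- [cc 53]
D3: mem[0x0f..0x12] <- [28 81 cc 53]
D4: mem[0x0e..0x11] <- [81 cc 53 41]
D5: mem[0x1e..0x1f] <- [cc 53]
query mem[0x1f]=0x53, mem[0x0e]=0x81, mem[0x15]=0x53, mem[0x1e]=0xcc, mem[0x0f]=0xcc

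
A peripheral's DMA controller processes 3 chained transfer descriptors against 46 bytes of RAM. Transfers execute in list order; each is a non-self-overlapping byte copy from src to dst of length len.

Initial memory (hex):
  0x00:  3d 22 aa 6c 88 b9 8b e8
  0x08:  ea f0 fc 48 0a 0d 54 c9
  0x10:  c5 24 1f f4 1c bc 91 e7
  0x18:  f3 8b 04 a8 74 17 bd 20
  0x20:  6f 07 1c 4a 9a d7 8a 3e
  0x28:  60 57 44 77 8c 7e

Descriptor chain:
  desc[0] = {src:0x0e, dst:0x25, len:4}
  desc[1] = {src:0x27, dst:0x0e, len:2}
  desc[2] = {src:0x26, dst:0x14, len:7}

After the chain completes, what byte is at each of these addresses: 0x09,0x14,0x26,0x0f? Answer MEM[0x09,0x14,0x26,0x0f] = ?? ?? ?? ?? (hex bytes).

[0] 0x0e->0x25 len=4 : 54 c9 c5 24
[1] 0x27->0x0e len=2 : c5 24
[2] 0x26->0x14 len=7 : c9 c5 24 57 44 77 8c
query mem[0x09]=0xf0, mem[0x14]=0xc9, mem[0x26]=0xc9, mem[0x0f]=0x24

MEM[0x09,0x14,0x26,0x0f] = f0 c9 c9 24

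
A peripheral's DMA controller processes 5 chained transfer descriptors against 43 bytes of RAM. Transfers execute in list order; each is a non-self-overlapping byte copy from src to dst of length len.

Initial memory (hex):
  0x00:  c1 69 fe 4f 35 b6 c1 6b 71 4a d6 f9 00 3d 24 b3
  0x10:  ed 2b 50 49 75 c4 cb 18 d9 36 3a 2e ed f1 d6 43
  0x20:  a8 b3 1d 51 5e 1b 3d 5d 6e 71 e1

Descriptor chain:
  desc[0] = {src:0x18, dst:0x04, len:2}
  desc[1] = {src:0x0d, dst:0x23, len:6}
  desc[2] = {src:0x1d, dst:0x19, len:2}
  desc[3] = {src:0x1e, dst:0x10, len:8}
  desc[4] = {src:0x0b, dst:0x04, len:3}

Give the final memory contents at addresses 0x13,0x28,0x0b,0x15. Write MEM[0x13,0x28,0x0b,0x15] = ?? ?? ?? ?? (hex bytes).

MEM[0x13,0x28,0x0b,0x15] = b3 50 f9 3d

[0] 0x18->0x04 len=2 : d9 36
[1] 0x0d->0x23 len=6 : 3d 24 b3 ed 2b 50
[2] 0x1d->0x19 len=2 : f1 d6
[3] 0x1e->0x10 len=8 : d6 43 a8 b3 1d 3d 24 b3
[4] 0x0b->0x04 len=3 : f9 00 3d
query mem[0x13]=0xb3, mem[0x28]=0x50, mem[0x0b]=0xf9, mem[0x15]=0x3d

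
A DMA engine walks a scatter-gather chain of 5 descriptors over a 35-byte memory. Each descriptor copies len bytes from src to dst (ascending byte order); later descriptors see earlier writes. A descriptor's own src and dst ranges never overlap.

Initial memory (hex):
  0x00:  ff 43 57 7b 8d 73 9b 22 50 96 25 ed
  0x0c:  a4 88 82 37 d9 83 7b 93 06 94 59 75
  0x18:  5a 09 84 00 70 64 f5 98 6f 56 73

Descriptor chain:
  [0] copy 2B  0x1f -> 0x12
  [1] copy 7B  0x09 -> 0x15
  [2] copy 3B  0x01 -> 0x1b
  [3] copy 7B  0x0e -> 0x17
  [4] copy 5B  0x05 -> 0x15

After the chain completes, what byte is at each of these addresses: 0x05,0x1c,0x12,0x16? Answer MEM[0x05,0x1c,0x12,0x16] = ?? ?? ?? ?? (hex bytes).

#0 dst[0x12+2] := {0x98,0x6f}
#1 dst[0x15+7] := {0x96,0x25,0xed,0xa4,0x88,0x82,0x37}
#2 dst[0x1b+3] := {0x43,0x57,0x7b}
#3 dst[0x17+7] := {0x82,0x37,0xd9,0x83,0x98,0x6f,0x06}
#4 dst[0x15+5] := {0x73,0x9b,0x22,0x50,0x96}
query mem[0x05]=0x73, mem[0x1c]=0x6f, mem[0x12]=0x98, mem[0x16]=0x9b

MEM[0x05,0x1c,0x12,0x16] = 73 6f 98 9b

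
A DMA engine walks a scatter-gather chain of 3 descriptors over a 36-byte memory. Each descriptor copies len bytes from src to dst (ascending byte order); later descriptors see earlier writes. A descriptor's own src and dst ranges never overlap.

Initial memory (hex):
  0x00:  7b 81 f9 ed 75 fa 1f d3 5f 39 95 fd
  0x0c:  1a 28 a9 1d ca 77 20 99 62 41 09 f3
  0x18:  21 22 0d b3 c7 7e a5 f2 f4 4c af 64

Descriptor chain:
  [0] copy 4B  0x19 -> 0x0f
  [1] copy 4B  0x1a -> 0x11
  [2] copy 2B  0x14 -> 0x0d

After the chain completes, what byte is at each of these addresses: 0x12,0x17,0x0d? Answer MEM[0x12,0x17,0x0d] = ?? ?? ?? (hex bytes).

MEM[0x12,0x17,0x0d] = b3 f3 7e

#0 dst[0x0f+4] := {0x22,0x0d,0xb3,0xc7}
#1 dst[0x11+4] := {0x0d,0xb3,0xc7,0x7e}
#2 dst[0x0d+2] := {0x7e,0x41}
query mem[0x12]=0xb3, mem[0x17]=0xf3, mem[0x0d]=0x7e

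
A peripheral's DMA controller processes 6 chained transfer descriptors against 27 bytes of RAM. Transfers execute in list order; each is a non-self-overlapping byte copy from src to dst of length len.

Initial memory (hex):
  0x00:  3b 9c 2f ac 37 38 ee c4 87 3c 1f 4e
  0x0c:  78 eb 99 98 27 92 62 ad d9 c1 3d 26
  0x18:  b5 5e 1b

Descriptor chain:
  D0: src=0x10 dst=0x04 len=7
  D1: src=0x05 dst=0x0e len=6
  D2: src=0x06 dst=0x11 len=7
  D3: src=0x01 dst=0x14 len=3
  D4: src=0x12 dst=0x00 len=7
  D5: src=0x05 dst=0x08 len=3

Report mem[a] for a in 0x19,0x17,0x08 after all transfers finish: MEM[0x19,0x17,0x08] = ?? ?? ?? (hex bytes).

  after D0: wrote 7B at 0x04 = 279262add9c13d
  after D1: wrote 6B at 0x0e = 9262add9c13d
  after D2: wrote 7B at 0x11 = 62add9c13d4e78
  after D3: wrote 3B at 0x14 = 9c2fac
  after D4: wrote 7B at 0x00 = add99c2fac78b5
  after D5: wrote 3B at 0x08 = 78b5ad
query mem[0x19]=0x5e, mem[0x17]=0x78, mem[0x08]=0x78

MEM[0x19,0x17,0x08] = 5e 78 78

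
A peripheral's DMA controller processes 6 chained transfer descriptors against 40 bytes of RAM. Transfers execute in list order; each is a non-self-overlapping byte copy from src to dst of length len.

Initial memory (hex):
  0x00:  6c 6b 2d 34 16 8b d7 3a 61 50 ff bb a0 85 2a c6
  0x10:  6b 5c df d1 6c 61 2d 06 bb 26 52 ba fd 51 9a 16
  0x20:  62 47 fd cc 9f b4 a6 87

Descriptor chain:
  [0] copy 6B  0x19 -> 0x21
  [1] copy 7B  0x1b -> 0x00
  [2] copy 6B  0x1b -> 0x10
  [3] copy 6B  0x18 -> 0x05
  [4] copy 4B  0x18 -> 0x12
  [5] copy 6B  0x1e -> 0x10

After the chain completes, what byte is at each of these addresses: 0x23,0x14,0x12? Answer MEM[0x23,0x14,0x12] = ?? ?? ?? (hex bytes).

MEM[0x23,0x14,0x12] = ba 52 62

D0: mem[0x21..0x26] <- [26 52 ba fd 51 9a]
D1: mem[0x00..0x06] <- [ba fd 51 9a 16 62 26]
D2: mem[0x10..0x15] <- [ba fd 51 9a 16 62]
D3: mem[0x05..0x0a] <- [bb 26 52 ba fd 51]
D4: mem[0x12..0x15] <- [bb 26 52 ba]
D5: mem[0x10..0x15] <- [9a 16 62 26 52 ba]
query mem[0x23]=0xba, mem[0x14]=0x52, mem[0x12]=0x62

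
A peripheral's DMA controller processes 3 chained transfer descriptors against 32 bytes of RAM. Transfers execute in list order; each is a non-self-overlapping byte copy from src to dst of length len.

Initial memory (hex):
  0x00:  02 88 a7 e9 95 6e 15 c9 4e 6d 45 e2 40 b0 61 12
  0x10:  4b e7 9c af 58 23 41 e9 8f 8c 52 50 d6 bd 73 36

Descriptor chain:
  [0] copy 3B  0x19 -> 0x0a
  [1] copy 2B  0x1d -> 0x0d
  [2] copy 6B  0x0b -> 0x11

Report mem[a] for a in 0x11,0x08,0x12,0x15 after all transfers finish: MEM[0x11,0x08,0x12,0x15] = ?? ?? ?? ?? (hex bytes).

MEM[0x11,0x08,0x12,0x15] = 52 4e 50 12

  after D0: wrote 3B at 0x0a = 8c5250
  after D1: wrote 2B at 0x0d = bd73
  after D2: wrote 6B at 0x11 = 5250bd73124b
query mem[0x11]=0x52, mem[0x08]=0x4e, mem[0x12]=0x50, mem[0x15]=0x12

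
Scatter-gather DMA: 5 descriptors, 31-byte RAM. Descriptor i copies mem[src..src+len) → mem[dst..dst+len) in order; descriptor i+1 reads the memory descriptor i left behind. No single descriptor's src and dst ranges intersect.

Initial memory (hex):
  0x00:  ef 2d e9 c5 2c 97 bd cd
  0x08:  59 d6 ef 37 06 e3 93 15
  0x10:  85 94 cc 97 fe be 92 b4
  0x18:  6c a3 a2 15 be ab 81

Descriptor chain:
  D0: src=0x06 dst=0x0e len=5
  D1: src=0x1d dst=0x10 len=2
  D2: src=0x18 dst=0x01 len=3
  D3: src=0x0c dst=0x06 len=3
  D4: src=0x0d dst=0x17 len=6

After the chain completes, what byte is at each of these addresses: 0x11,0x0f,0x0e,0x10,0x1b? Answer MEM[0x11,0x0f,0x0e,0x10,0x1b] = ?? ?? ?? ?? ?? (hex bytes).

MEM[0x11,0x0f,0x0e,0x10,0x1b] = 81 cd bd ab 81

D0: mem[0x0e..0x12] <- [bd cd 59 d6 ef]
D1: mem[0x10..0x11] <- [ab 81]
D2: mem[0x01..0x03] <- [6c a3 a2]
D3: mem[0x06..0x08] <- [06 e3 bd]
D4: mem[0x17..0x1c] <- [e3 bd cd ab 81 ef]
query mem[0x11]=0x81, mem[0x0f]=0xcd, mem[0x0e]=0xbd, mem[0x10]=0xab, mem[0x1b]=0x81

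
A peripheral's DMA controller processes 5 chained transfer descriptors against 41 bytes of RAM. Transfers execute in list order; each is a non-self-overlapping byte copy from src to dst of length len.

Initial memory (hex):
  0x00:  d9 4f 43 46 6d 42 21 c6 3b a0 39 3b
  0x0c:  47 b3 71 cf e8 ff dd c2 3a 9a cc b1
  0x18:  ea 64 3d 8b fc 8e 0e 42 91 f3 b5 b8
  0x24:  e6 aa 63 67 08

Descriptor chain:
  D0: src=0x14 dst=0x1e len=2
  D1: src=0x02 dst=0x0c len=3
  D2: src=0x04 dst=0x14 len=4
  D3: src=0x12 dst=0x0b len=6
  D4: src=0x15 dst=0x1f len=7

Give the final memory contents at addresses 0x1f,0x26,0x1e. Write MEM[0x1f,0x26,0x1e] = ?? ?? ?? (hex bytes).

D0: mem[0x1e..0x1f] <- [3a 9a]
D1: mem[0x0c..0x0e] <- [43 46 6d]
D2: mem[0x14..0x17] <- [6d 42 21 c6]
D3: mem[0x0b..0x10] <- [dd c2 6d 42 21 c6]
D4: mem[0x1f..0x25] <- [42 21 c6 ea 64 3d 8b]
query mem[0x1f]=0x42, mem[0x26]=0x63, mem[0x1e]=0x3a

MEM[0x1f,0x26,0x1e] = 42 63 3a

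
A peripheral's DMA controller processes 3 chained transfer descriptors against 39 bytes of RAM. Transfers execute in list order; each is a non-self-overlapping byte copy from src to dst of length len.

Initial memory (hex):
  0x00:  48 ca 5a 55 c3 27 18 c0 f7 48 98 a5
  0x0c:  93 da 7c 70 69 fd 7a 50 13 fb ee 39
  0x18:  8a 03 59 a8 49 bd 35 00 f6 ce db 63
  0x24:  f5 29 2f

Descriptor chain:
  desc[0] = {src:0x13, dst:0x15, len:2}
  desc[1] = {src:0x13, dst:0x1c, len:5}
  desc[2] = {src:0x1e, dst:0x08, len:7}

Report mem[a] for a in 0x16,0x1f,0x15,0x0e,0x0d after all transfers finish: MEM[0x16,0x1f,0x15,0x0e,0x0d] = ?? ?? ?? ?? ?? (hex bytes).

#0 dst[0x15+2] := {0x50,0x13}
#1 dst[0x1c+5] := {0x50,0x13,0x50,0x13,0x39}
#2 dst[0x08+7] := {0x50,0x13,0x39,0xce,0xdb,0x63,0xf5}
query mem[0x16]=0x13, mem[0x1f]=0x13, mem[0x15]=0x50, mem[0x0e]=0xf5, mem[0x0d]=0x63

MEM[0x16,0x1f,0x15,0x0e,0x0d] = 13 13 50 f5 63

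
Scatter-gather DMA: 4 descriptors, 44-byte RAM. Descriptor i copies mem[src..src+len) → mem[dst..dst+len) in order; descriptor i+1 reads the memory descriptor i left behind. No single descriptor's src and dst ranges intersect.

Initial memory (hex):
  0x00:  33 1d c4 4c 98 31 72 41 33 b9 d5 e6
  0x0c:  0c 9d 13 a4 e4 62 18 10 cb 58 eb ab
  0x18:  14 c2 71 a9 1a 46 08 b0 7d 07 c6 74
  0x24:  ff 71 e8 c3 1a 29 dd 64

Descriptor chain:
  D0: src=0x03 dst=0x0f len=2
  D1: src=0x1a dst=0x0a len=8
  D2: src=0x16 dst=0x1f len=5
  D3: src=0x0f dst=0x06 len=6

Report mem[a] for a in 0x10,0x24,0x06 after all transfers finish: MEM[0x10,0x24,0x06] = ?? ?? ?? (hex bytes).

D0: mem[0x0f..0x10] <- [4c 98]
D1: mem[0x0a..0x11] <- [71 a9 1a 46 08 b0 7d 07]
D2: mem[0x1f..0x23] <- [eb ab 14 c2 71]
D3: mem[0x06..0x0b] <- [b0 7d 07 18 10 cb]
query mem[0x10]=0x7d, mem[0x24]=0xff, mem[0x06]=0xb0

MEM[0x10,0x24,0x06] = 7d ff b0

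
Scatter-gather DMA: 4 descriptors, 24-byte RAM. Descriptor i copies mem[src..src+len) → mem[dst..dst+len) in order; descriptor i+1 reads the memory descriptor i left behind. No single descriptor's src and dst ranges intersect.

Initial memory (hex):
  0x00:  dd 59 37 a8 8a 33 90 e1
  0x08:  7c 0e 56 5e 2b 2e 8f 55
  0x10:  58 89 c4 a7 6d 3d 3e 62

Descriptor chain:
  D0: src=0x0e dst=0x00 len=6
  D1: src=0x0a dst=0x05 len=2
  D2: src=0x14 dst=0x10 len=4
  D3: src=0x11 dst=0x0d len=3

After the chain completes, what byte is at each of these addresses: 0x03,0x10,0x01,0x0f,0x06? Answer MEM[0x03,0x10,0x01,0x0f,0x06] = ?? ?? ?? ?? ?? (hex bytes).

MEM[0x03,0x10,0x01,0x0f,0x06] = 89 6d 55 62 5e

#0 dst[0x00+6] := {0x8f,0x55,0x58,0x89,0xc4,0xa7}
#1 dst[0x05+2] := {0x56,0x5e}
#2 dst[0x10+4] := {0x6d,0x3d,0x3e,0x62}
#3 dst[0x0d+3] := {0x3d,0x3e,0x62}
query mem[0x03]=0x89, mem[0x10]=0x6d, mem[0x01]=0x55, mem[0x0f]=0x62, mem[0x06]=0x5e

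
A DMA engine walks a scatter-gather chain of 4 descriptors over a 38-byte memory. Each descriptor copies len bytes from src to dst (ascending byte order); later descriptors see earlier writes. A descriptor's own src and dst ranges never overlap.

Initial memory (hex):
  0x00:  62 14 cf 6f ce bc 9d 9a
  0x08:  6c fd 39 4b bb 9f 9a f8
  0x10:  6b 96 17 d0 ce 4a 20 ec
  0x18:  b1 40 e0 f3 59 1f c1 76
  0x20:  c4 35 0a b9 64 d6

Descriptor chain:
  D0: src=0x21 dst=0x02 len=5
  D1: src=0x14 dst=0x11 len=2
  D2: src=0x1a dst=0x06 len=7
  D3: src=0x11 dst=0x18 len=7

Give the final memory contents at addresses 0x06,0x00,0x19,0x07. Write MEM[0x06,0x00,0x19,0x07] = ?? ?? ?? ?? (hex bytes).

  after D0: wrote 5B at 0x02 = 350ab964d6
  after D1: wrote 2B at 0x11 = ce4a
  after D2: wrote 7B at 0x06 = e0f3591fc176c4
  after D3: wrote 7B at 0x18 = ce4ad0ce4a20ec
query mem[0x06]=0xe0, mem[0x00]=0x62, mem[0x19]=0x4a, mem[0x07]=0xf3

MEM[0x06,0x00,0x19,0x07] = e0 62 4a f3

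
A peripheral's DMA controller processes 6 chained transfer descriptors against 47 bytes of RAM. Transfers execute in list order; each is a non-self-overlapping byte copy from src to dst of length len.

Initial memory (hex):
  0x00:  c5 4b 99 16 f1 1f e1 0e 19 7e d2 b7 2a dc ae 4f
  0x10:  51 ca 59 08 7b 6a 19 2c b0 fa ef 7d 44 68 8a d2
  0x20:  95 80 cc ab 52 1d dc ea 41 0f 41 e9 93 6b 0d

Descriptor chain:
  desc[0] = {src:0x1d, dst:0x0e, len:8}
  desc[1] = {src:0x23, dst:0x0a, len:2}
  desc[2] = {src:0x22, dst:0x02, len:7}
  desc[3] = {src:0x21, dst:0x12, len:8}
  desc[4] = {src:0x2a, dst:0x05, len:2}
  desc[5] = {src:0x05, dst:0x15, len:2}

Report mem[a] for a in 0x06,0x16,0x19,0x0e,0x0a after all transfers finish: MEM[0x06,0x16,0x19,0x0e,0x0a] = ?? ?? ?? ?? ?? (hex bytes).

MEM[0x06,0x16,0x19,0x0e,0x0a] = e9 e9 41 68 ab

[0] 0x1d->0x0e len=8 : 68 8a d2 95 80 cc ab 52
[1] 0x23->0x0a len=2 : ab 52
[2] 0x22->0x02 len=7 : cc ab 52 1d dc ea 41
[3] 0x21->0x12 len=8 : 80 cc ab 52 1d dc ea 41
[4] 0x2a->0x05 len=2 : 41 e9
[5] 0x05->0x15 len=2 : 41 e9
query mem[0x06]=0xe9, mem[0x16]=0xe9, mem[0x19]=0x41, mem[0x0e]=0x68, mem[0x0a]=0xab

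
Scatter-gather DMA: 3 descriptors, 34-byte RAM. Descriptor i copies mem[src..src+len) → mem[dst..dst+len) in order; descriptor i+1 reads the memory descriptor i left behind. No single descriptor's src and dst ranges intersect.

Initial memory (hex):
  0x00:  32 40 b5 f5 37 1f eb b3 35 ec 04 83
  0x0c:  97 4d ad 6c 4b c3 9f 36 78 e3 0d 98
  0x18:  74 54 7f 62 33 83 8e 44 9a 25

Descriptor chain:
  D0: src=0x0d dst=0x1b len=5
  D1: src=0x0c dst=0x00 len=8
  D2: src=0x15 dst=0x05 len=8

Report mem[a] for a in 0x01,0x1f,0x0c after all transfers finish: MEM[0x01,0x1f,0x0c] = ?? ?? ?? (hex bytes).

MEM[0x01,0x1f,0x0c] = 4d c3 ad

[0] 0x0d->0x1b len=5 : 4d ad 6c 4b c3
[1] 0x0c->0x00 len=8 : 97 4d ad 6c 4b c3 9f 36
[2] 0x15->0x05 len=8 : e3 0d 98 74 54 7f 4d ad
query mem[0x01]=0x4d, mem[0x1f]=0xc3, mem[0x0c]=0xad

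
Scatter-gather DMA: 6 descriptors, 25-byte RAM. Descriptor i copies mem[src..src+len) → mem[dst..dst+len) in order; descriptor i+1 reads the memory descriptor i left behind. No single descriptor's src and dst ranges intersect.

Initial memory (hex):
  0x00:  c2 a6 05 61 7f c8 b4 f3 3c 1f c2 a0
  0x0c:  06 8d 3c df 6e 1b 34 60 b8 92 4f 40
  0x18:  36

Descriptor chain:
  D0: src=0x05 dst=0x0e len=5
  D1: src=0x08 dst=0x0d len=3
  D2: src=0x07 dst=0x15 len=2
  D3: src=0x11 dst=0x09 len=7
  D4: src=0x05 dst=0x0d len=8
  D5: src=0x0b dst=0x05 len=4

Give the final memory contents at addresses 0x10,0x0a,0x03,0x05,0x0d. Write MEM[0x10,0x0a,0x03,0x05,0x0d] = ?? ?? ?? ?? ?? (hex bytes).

MEM[0x10,0x0a,0x03,0x05,0x0d] = 3c 1f 61 60 c8

  after D0: wrote 5B at 0x0e = c8b4f33c1f
  after D1: wrote 3B at 0x0d = 3c1fc2
  after D2: wrote 2B at 0x15 = f33c
  after D3: wrote 7B at 0x09 = 3c1f60b8f33c40
  after D4: wrote 8B at 0x0d = c8b4f33c3c1f60b8
  after D5: wrote 4B at 0x05 = 60b8c8b4
query mem[0x10]=0x3c, mem[0x0a]=0x1f, mem[0x03]=0x61, mem[0x05]=0x60, mem[0x0d]=0xc8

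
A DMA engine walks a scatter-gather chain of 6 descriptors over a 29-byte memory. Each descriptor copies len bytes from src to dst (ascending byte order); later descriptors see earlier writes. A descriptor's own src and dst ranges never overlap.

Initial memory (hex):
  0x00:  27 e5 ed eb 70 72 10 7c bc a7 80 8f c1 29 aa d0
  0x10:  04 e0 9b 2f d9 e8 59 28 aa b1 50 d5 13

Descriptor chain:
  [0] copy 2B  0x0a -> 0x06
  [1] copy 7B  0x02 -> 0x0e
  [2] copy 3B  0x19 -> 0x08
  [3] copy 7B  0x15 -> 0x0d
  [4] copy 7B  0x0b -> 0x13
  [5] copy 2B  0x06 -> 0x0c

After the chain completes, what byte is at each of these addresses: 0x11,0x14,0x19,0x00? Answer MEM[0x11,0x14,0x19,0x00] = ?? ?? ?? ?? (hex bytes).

[0] 0x0a->0x06 len=2 : 80 8f
[1] 0x02->0x0e len=7 : ed eb 70 72 80 8f bc
[2] 0x19->0x08 len=3 : b1 50 d5
[3] 0x15->0x0d len=7 : e8 59 28 aa b1 50 d5
[4] 0x0b->0x13 len=7 : 8f c1 e8 59 28 aa b1
[5] 0x06->0x0c len=2 : 80 8f
query mem[0x11]=0xb1, mem[0x14]=0xc1, mem[0x19]=0xb1, mem[0x00]=0x27

MEM[0x11,0x14,0x19,0x00] = b1 c1 b1 27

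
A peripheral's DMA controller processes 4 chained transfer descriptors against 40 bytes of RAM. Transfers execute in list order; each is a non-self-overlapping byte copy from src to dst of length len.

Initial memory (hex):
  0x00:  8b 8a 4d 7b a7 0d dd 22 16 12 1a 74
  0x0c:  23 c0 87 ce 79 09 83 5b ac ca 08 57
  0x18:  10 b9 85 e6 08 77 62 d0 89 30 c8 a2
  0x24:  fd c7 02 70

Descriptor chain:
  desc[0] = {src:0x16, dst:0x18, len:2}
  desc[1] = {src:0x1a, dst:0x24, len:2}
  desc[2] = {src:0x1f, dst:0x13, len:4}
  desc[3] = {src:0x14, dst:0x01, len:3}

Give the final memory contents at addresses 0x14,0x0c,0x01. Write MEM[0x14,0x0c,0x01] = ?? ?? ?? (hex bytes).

[0] 0x16->0x18 len=2 : 08 57
[1] 0x1a->0x24 len=2 : 85 e6
[2] 0x1f->0x13 len=4 : d0 89 30 c8
[3] 0x14->0x01 len=3 : 89 30 c8
query mem[0x14]=0x89, mem[0x0c]=0x23, mem[0x01]=0x89

MEM[0x14,0x0c,0x01] = 89 23 89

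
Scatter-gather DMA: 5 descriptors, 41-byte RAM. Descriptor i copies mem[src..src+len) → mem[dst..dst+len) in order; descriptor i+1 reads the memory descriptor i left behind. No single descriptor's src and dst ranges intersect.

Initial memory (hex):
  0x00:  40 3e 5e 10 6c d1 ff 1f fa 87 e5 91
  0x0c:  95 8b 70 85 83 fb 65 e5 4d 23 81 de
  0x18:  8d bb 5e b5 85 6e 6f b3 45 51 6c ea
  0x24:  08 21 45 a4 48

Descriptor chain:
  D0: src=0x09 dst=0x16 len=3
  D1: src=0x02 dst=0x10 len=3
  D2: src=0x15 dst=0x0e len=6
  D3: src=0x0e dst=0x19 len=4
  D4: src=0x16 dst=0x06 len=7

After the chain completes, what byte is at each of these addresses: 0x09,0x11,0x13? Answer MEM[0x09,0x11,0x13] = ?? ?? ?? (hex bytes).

#0 dst[0x16+3] := {0x87,0xe5,0x91}
#1 dst[0x10+3] := {0x5e,0x10,0x6c}
#2 dst[0x0e+6] := {0x23,0x87,0xe5,0x91,0xbb,0x5e}
#3 dst[0x19+4] := {0x23,0x87,0xe5,0x91}
#4 dst[0x06+7] := {0x87,0xe5,0x91,0x23,0x87,0xe5,0x91}
query mem[0x09]=0x23, mem[0x11]=0x91, mem[0x13]=0x5e

MEM[0x09,0x11,0x13] = 23 91 5e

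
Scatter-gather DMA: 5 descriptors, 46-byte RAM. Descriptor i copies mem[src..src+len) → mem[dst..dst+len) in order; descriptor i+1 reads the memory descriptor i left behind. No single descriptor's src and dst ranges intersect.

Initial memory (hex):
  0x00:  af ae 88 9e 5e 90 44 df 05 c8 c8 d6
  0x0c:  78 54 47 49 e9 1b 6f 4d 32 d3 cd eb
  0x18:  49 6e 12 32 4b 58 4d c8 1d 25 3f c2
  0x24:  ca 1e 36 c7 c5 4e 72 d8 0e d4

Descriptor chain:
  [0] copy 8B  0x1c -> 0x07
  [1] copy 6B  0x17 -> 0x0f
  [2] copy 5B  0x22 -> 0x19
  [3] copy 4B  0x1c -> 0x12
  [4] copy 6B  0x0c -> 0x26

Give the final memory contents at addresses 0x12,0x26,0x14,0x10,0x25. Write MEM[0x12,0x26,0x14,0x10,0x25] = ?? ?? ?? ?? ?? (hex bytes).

[0] 0x1c->0x07 len=8 : 4b 58 4d c8 1d 25 3f c2
[1] 0x17->0x0f len=6 : eb 49 6e 12 32 4b
[2] 0x22->0x19 len=5 : 3f c2 ca 1e 36
[3] 0x1c->0x12 len=4 : 1e 36 4d c8
[4] 0x0c->0x26 len=6 : 25 3f c2 eb 49 6e
query mem[0x12]=0x1e, mem[0x26]=0x25, mem[0x14]=0x4d, mem[0x10]=0x49, mem[0x25]=0x1e

MEM[0x12,0x26,0x14,0x10,0x25] = 1e 25 4d 49 1e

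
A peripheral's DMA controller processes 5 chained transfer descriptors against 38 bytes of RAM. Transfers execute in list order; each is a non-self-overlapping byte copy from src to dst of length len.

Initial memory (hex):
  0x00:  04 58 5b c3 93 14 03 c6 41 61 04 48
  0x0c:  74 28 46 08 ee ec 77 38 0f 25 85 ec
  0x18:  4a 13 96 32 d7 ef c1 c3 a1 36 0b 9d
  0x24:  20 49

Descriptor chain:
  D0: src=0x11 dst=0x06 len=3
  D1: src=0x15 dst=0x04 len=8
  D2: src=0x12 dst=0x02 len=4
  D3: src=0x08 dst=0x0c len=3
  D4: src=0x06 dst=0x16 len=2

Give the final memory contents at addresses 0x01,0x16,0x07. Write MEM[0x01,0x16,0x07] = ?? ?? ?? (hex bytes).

MEM[0x01,0x16,0x07] = 58 ec 4a

  after D0: wrote 3B at 0x06 = ec7738
  after D1: wrote 8B at 0x04 = 2585ec4a139632d7
  after D2: wrote 4B at 0x02 = 77380f25
  after D3: wrote 3B at 0x0c = 139632
  after D4: wrote 2B at 0x16 = ec4a
query mem[0x01]=0x58, mem[0x16]=0xec, mem[0x07]=0x4a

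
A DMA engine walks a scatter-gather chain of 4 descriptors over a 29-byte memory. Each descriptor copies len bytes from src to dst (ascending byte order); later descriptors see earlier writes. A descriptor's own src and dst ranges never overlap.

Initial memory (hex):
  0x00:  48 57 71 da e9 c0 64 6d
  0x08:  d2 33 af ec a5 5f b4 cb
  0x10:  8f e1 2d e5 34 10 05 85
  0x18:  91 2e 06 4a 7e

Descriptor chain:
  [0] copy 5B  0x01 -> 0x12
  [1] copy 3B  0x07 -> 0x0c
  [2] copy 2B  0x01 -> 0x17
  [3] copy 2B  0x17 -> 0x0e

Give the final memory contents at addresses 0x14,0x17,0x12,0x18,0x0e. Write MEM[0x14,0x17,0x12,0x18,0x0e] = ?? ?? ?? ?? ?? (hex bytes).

MEM[0x14,0x17,0x12,0x18,0x0e] = da 57 57 71 57

[0] 0x01->0x12 len=5 : 57 71 da e9 c0
[1] 0x07->0x0c len=3 : 6d d2 33
[2] 0x01->0x17 len=2 : 57 71
[3] 0x17->0x0e len=2 : 57 71
query mem[0x14]=0xda, mem[0x17]=0x57, mem[0x12]=0x57, mem[0x18]=0x71, mem[0x0e]=0x57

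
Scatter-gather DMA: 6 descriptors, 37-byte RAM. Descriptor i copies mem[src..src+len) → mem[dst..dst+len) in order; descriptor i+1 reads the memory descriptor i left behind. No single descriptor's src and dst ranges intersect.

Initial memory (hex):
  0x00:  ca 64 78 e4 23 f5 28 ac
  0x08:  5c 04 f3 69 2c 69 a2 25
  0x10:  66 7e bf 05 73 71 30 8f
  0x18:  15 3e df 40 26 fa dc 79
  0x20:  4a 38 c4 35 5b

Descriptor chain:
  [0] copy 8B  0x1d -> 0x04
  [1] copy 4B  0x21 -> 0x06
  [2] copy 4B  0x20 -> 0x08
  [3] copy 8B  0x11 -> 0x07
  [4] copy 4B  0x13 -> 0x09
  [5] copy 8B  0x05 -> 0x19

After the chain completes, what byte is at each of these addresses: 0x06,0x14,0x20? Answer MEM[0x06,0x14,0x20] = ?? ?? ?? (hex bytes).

D0: mem[0x04..0x0b] <- [fa dc 79 4a 38 c4 35 5b]
D1: mem[0x06..0x09] <- [38 c4 35 5b]
D2: mem[0x08..0x0b] <- [4a 38 c4 35]
D3: mem[0x07..0x0e] <- [7e bf 05 73 71 30 8f 15]
D4: mem[0x09..0x0c] <- [05 73 71 30]
D5: mem[0x19..0x20] <- [dc 38 7e bf 05 73 71 30]
query mem[0x06]=0x38, mem[0x14]=0x73, mem[0x20]=0x30

MEM[0x06,0x14,0x20] = 38 73 30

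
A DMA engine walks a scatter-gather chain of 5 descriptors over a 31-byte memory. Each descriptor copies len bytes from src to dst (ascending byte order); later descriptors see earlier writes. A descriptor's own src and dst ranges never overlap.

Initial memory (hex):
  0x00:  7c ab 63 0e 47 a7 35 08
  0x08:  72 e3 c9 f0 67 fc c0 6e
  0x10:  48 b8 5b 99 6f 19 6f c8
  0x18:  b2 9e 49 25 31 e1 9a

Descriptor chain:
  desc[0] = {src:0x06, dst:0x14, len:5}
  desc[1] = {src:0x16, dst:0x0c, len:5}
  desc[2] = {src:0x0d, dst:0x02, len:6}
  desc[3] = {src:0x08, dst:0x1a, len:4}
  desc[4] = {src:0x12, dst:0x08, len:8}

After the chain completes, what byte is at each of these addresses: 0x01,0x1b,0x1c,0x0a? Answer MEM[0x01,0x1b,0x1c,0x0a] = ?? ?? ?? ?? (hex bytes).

MEM[0x01,0x1b,0x1c,0x0a] = ab e3 c9 35

D0: mem[0x14..0x18] <- [35 08 72 e3 c9]
D1: mem[0x0c..0x10] <- [72 e3 c9 9e 49]
D2: mem[0x02..0x07] <- [e3 c9 9e 49 b8 5b]
D3: mem[0x1a..0x1d] <- [72 e3 c9 f0]
D4: mem[0x08..0x0f] <- [5b 99 35 08 72 e3 c9 9e]
query mem[0x01]=0xab, mem[0x1b]=0xe3, mem[0x1c]=0xc9, mem[0x0a]=0x35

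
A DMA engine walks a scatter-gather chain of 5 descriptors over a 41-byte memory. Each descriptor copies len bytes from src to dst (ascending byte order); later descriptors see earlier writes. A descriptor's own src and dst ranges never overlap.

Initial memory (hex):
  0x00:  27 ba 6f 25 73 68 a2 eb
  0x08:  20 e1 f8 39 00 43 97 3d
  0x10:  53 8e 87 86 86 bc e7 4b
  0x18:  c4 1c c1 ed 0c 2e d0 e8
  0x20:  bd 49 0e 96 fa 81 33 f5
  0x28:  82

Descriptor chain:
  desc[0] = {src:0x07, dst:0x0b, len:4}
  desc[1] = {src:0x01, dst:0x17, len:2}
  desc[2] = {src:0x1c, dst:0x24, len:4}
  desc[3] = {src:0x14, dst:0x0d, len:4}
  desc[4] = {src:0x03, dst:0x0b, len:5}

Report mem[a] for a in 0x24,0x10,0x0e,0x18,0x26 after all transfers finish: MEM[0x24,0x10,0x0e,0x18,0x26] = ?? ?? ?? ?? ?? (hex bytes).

D0: mem[0x0b..0x0e] <- [eb 20 e1 f8]
D1: mem[0x17..0x18] <- [ba 6f]
D2: mem[0x24..0x27] <- [0c 2e d0 e8]
D3: mem[0x0d..0x10] <- [86 bc e7 ba]
D4: mem[0x0b..0x0f] <- [25 73 68 a2 eb]
query mem[0x24]=0x0c, mem[0x10]=0xba, mem[0x0e]=0xa2, mem[0x18]=0x6f, mem[0x26]=0xd0

MEM[0x24,0x10,0x0e,0x18,0x26] = 0c ba a2 6f d0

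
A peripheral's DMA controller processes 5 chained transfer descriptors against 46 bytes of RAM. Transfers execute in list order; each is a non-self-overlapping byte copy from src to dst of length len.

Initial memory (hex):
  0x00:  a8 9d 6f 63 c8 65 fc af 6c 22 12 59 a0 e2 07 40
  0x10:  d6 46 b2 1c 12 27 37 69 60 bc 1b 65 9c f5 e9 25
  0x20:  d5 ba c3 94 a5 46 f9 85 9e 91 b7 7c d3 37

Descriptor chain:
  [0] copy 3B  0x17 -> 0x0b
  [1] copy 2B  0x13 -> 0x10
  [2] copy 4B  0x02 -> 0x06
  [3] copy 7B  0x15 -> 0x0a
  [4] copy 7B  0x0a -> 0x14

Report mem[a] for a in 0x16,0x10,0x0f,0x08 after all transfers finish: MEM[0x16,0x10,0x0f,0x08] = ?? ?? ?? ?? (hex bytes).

D0: mem[0x0b..0x0d] <- [69 60 bc]
D1: mem[0x10..0x11] <- [1c 12]
D2: mem[0x06..0x09] <- [6f 63 c8 65]
D3: mem[0x0a..0x10] <- [27 37 69 60 bc 1b 65]
D4: mem[0x14..0x1a] <- [27 37 69 60 bc 1b 65]
query mem[0x16]=0x69, mem[0x10]=0x65, mem[0x0f]=0x1b, mem[0x08]=0xc8

MEM[0x16,0x10,0x0f,0x08] = 69 65 1b c8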